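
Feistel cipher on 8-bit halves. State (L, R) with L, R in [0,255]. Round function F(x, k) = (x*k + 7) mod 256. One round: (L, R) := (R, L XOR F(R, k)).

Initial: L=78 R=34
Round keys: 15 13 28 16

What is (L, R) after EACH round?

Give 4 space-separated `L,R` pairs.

Answer: 34,75 75,244 244,252 252,51

Derivation:
Round 1 (k=15): L=34 R=75
Round 2 (k=13): L=75 R=244
Round 3 (k=28): L=244 R=252
Round 4 (k=16): L=252 R=51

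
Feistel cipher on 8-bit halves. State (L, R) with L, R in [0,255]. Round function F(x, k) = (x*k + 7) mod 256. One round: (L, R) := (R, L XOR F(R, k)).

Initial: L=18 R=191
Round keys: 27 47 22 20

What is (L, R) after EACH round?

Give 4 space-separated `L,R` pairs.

Round 1 (k=27): L=191 R=62
Round 2 (k=47): L=62 R=214
Round 3 (k=22): L=214 R=85
Round 4 (k=20): L=85 R=125

Answer: 191,62 62,214 214,85 85,125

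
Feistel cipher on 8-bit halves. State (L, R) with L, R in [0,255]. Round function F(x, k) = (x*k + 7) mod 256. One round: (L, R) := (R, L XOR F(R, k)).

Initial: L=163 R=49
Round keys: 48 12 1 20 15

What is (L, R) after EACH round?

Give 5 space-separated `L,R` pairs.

Round 1 (k=48): L=49 R=148
Round 2 (k=12): L=148 R=198
Round 3 (k=1): L=198 R=89
Round 4 (k=20): L=89 R=61
Round 5 (k=15): L=61 R=195

Answer: 49,148 148,198 198,89 89,61 61,195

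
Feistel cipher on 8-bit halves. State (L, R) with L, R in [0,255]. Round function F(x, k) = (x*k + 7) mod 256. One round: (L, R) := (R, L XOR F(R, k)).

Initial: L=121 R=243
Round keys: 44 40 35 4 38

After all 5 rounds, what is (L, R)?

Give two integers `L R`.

Answer: 47 64

Derivation:
Round 1 (k=44): L=243 R=178
Round 2 (k=40): L=178 R=36
Round 3 (k=35): L=36 R=65
Round 4 (k=4): L=65 R=47
Round 5 (k=38): L=47 R=64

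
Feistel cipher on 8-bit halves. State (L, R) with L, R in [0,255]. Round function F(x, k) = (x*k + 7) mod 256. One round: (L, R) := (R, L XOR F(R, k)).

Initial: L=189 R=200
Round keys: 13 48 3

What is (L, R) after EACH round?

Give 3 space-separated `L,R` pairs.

Answer: 200,146 146,175 175,134

Derivation:
Round 1 (k=13): L=200 R=146
Round 2 (k=48): L=146 R=175
Round 3 (k=3): L=175 R=134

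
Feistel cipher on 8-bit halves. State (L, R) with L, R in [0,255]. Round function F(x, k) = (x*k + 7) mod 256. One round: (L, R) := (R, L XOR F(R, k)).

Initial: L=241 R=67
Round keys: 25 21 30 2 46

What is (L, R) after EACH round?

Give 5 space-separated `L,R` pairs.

Round 1 (k=25): L=67 R=99
Round 2 (k=21): L=99 R=101
Round 3 (k=30): L=101 R=190
Round 4 (k=2): L=190 R=230
Round 5 (k=46): L=230 R=229

Answer: 67,99 99,101 101,190 190,230 230,229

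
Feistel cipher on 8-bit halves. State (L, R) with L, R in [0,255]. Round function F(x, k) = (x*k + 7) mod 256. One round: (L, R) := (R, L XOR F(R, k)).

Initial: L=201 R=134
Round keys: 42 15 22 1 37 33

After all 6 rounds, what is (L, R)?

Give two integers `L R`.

Answer: 127 39

Derivation:
Round 1 (k=42): L=134 R=202
Round 2 (k=15): L=202 R=91
Round 3 (k=22): L=91 R=19
Round 4 (k=1): L=19 R=65
Round 5 (k=37): L=65 R=127
Round 6 (k=33): L=127 R=39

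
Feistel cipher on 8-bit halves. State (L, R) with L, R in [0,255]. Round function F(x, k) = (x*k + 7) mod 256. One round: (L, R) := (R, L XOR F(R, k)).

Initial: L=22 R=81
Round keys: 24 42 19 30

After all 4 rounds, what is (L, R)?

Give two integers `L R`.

Round 1 (k=24): L=81 R=137
Round 2 (k=42): L=137 R=208
Round 3 (k=19): L=208 R=254
Round 4 (k=30): L=254 R=27

Answer: 254 27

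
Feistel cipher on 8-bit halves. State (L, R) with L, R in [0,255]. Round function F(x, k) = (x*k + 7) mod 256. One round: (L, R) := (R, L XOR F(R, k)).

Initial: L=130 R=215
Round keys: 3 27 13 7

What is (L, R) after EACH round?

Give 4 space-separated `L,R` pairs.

Round 1 (k=3): L=215 R=14
Round 2 (k=27): L=14 R=86
Round 3 (k=13): L=86 R=107
Round 4 (k=7): L=107 R=162

Answer: 215,14 14,86 86,107 107,162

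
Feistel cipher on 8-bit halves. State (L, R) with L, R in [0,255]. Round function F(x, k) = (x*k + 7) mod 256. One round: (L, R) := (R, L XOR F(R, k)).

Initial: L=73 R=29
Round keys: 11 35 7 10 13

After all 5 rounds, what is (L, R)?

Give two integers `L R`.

Answer: 232 134

Derivation:
Round 1 (k=11): L=29 R=15
Round 2 (k=35): L=15 R=9
Round 3 (k=7): L=9 R=73
Round 4 (k=10): L=73 R=232
Round 5 (k=13): L=232 R=134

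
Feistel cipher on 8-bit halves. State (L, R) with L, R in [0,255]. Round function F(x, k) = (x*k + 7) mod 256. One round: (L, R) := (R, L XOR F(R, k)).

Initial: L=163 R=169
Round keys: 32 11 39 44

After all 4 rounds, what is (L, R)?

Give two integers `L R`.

Round 1 (k=32): L=169 R=132
Round 2 (k=11): L=132 R=26
Round 3 (k=39): L=26 R=121
Round 4 (k=44): L=121 R=201

Answer: 121 201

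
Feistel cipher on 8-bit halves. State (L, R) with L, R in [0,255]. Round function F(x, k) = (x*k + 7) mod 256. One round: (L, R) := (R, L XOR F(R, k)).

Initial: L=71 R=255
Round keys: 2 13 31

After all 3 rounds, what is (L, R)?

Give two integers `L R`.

Round 1 (k=2): L=255 R=66
Round 2 (k=13): L=66 R=158
Round 3 (k=31): L=158 R=107

Answer: 158 107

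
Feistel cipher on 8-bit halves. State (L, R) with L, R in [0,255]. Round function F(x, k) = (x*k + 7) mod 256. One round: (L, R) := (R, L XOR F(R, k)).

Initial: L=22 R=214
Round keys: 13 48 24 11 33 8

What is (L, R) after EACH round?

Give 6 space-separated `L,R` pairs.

Round 1 (k=13): L=214 R=243
Round 2 (k=48): L=243 R=65
Round 3 (k=24): L=65 R=236
Round 4 (k=11): L=236 R=106
Round 5 (k=33): L=106 R=93
Round 6 (k=8): L=93 R=133

Answer: 214,243 243,65 65,236 236,106 106,93 93,133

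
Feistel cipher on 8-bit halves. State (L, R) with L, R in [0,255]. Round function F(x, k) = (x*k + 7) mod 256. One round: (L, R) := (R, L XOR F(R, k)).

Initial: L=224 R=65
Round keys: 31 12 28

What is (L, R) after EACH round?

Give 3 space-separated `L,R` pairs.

Round 1 (k=31): L=65 R=6
Round 2 (k=12): L=6 R=14
Round 3 (k=28): L=14 R=137

Answer: 65,6 6,14 14,137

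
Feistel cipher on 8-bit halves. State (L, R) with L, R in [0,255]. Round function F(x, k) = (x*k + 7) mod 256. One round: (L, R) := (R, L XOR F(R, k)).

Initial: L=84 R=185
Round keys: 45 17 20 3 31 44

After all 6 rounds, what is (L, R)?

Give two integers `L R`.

Answer: 138 37

Derivation:
Round 1 (k=45): L=185 R=216
Round 2 (k=17): L=216 R=230
Round 3 (k=20): L=230 R=39
Round 4 (k=3): L=39 R=154
Round 5 (k=31): L=154 R=138
Round 6 (k=44): L=138 R=37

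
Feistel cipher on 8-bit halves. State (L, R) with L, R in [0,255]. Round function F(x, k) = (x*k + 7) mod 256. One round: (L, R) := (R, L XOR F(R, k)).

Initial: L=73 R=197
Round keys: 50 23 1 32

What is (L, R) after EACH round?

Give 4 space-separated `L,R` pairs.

Round 1 (k=50): L=197 R=200
Round 2 (k=23): L=200 R=58
Round 3 (k=1): L=58 R=137
Round 4 (k=32): L=137 R=29

Answer: 197,200 200,58 58,137 137,29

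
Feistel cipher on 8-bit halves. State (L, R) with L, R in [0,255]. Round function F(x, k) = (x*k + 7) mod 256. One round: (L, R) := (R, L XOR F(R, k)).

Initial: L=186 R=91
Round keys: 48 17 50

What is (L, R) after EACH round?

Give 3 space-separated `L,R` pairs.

Answer: 91,173 173,223 223,56

Derivation:
Round 1 (k=48): L=91 R=173
Round 2 (k=17): L=173 R=223
Round 3 (k=50): L=223 R=56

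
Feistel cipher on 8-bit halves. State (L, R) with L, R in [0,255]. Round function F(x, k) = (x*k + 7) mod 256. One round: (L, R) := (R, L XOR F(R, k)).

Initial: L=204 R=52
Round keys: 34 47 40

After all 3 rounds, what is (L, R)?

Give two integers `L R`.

Round 1 (k=34): L=52 R=35
Round 2 (k=47): L=35 R=64
Round 3 (k=40): L=64 R=36

Answer: 64 36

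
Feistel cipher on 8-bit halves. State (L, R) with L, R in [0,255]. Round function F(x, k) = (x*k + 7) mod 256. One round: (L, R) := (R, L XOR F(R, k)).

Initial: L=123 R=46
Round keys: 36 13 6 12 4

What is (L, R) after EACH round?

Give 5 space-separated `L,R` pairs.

Answer: 46,4 4,21 21,129 129,6 6,158

Derivation:
Round 1 (k=36): L=46 R=4
Round 2 (k=13): L=4 R=21
Round 3 (k=6): L=21 R=129
Round 4 (k=12): L=129 R=6
Round 5 (k=4): L=6 R=158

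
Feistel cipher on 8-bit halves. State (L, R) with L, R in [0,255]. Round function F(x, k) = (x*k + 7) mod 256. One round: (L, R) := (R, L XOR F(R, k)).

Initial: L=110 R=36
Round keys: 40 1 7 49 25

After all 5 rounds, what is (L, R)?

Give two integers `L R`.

Answer: 149 238

Derivation:
Round 1 (k=40): L=36 R=201
Round 2 (k=1): L=201 R=244
Round 3 (k=7): L=244 R=122
Round 4 (k=49): L=122 R=149
Round 5 (k=25): L=149 R=238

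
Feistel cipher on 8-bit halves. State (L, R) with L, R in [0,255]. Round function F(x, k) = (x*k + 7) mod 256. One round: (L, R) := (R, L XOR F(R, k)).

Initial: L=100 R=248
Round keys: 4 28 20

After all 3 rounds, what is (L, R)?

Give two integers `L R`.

Answer: 163 64

Derivation:
Round 1 (k=4): L=248 R=131
Round 2 (k=28): L=131 R=163
Round 3 (k=20): L=163 R=64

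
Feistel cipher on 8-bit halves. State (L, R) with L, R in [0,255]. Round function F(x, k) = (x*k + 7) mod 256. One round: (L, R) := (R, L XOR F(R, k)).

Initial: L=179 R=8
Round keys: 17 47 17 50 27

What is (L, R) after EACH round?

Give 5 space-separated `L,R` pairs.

Answer: 8,60 60,3 3,6 6,48 48,17

Derivation:
Round 1 (k=17): L=8 R=60
Round 2 (k=47): L=60 R=3
Round 3 (k=17): L=3 R=6
Round 4 (k=50): L=6 R=48
Round 5 (k=27): L=48 R=17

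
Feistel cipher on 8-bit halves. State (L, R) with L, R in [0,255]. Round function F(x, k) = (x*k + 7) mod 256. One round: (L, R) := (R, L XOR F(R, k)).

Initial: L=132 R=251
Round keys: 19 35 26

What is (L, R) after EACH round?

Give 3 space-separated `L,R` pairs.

Round 1 (k=19): L=251 R=44
Round 2 (k=35): L=44 R=240
Round 3 (k=26): L=240 R=75

Answer: 251,44 44,240 240,75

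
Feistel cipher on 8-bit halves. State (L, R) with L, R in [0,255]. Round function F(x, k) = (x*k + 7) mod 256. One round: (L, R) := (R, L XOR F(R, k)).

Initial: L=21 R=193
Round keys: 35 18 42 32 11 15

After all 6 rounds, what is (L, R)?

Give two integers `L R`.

Round 1 (k=35): L=193 R=127
Round 2 (k=18): L=127 R=52
Round 3 (k=42): L=52 R=240
Round 4 (k=32): L=240 R=51
Round 5 (k=11): L=51 R=200
Round 6 (k=15): L=200 R=140

Answer: 200 140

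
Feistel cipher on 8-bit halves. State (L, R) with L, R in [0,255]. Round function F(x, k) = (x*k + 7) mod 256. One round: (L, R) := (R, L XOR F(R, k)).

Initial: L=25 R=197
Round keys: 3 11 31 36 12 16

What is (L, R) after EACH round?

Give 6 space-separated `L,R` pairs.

Answer: 197,79 79,169 169,49 49,66 66,46 46,165

Derivation:
Round 1 (k=3): L=197 R=79
Round 2 (k=11): L=79 R=169
Round 3 (k=31): L=169 R=49
Round 4 (k=36): L=49 R=66
Round 5 (k=12): L=66 R=46
Round 6 (k=16): L=46 R=165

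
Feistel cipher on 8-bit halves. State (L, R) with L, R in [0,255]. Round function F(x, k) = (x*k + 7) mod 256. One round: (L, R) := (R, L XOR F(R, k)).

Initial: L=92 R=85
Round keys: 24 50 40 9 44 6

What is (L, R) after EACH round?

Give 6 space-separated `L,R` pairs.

Answer: 85,163 163,136 136,228 228,131 131,111 111,34

Derivation:
Round 1 (k=24): L=85 R=163
Round 2 (k=50): L=163 R=136
Round 3 (k=40): L=136 R=228
Round 4 (k=9): L=228 R=131
Round 5 (k=44): L=131 R=111
Round 6 (k=6): L=111 R=34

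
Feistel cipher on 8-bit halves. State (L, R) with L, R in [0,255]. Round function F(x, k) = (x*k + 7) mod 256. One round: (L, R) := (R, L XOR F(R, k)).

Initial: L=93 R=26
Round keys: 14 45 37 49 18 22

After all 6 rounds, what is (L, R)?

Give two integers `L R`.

Round 1 (k=14): L=26 R=46
Round 2 (k=45): L=46 R=7
Round 3 (k=37): L=7 R=36
Round 4 (k=49): L=36 R=236
Round 5 (k=18): L=236 R=187
Round 6 (k=22): L=187 R=245

Answer: 187 245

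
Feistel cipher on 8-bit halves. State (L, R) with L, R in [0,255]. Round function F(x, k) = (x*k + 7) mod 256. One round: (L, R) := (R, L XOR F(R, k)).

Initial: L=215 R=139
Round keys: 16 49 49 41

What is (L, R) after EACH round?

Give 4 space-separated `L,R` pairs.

Round 1 (k=16): L=139 R=96
Round 2 (k=49): L=96 R=236
Round 3 (k=49): L=236 R=83
Round 4 (k=41): L=83 R=190

Answer: 139,96 96,236 236,83 83,190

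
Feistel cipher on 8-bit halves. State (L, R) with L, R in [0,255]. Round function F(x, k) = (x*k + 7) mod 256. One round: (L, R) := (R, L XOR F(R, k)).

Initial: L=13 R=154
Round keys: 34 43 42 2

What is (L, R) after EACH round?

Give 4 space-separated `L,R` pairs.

Round 1 (k=34): L=154 R=118
Round 2 (k=43): L=118 R=67
Round 3 (k=42): L=67 R=115
Round 4 (k=2): L=115 R=174

Answer: 154,118 118,67 67,115 115,174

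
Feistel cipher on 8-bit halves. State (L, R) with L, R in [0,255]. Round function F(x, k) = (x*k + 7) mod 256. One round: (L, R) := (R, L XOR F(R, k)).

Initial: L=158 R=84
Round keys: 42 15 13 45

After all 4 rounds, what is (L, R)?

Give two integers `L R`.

Answer: 32 53

Derivation:
Round 1 (k=42): L=84 R=81
Round 2 (k=15): L=81 R=146
Round 3 (k=13): L=146 R=32
Round 4 (k=45): L=32 R=53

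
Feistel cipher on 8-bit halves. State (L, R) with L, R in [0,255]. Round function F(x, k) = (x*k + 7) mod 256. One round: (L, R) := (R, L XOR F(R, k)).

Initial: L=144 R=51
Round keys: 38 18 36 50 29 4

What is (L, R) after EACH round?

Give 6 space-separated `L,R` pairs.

Answer: 51,9 9,154 154,166 166,233 233,202 202,198

Derivation:
Round 1 (k=38): L=51 R=9
Round 2 (k=18): L=9 R=154
Round 3 (k=36): L=154 R=166
Round 4 (k=50): L=166 R=233
Round 5 (k=29): L=233 R=202
Round 6 (k=4): L=202 R=198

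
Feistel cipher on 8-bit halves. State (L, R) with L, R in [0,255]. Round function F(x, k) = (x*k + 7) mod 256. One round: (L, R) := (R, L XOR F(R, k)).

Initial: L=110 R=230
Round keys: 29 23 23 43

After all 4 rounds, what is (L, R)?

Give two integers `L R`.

Round 1 (k=29): L=230 R=123
Round 2 (k=23): L=123 R=242
Round 3 (k=23): L=242 R=190
Round 4 (k=43): L=190 R=3

Answer: 190 3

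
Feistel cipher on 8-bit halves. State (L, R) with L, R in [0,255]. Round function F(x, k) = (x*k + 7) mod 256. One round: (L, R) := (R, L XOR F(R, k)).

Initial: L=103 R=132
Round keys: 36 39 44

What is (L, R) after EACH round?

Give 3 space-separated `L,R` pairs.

Answer: 132,240 240,19 19,187

Derivation:
Round 1 (k=36): L=132 R=240
Round 2 (k=39): L=240 R=19
Round 3 (k=44): L=19 R=187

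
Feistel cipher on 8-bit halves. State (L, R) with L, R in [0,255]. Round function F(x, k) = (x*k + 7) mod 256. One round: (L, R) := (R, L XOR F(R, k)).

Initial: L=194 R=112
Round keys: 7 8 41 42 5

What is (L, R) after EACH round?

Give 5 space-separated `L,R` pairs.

Answer: 112,213 213,223 223,107 107,74 74,18

Derivation:
Round 1 (k=7): L=112 R=213
Round 2 (k=8): L=213 R=223
Round 3 (k=41): L=223 R=107
Round 4 (k=42): L=107 R=74
Round 5 (k=5): L=74 R=18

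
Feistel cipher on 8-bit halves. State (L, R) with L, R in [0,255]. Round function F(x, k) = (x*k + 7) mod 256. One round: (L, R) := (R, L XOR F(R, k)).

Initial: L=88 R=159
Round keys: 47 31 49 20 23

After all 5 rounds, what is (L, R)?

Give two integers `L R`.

Answer: 75 27

Derivation:
Round 1 (k=47): L=159 R=96
Round 2 (k=31): L=96 R=56
Round 3 (k=49): L=56 R=223
Round 4 (k=20): L=223 R=75
Round 5 (k=23): L=75 R=27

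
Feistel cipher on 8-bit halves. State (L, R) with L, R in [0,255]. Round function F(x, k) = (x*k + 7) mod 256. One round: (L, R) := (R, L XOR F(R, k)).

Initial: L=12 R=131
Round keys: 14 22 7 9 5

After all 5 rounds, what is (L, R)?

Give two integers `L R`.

Answer: 117 28

Derivation:
Round 1 (k=14): L=131 R=61
Round 2 (k=22): L=61 R=198
Round 3 (k=7): L=198 R=76
Round 4 (k=9): L=76 R=117
Round 5 (k=5): L=117 R=28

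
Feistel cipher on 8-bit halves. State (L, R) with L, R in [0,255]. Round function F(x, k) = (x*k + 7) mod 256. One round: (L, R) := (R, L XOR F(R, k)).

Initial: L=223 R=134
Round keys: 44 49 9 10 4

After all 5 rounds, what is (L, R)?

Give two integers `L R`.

Answer: 182 239

Derivation:
Round 1 (k=44): L=134 R=208
Round 2 (k=49): L=208 R=81
Round 3 (k=9): L=81 R=48
Round 4 (k=10): L=48 R=182
Round 5 (k=4): L=182 R=239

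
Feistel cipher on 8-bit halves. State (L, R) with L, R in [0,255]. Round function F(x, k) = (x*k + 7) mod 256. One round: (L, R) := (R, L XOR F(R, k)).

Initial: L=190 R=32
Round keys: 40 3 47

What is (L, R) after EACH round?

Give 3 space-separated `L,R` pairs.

Round 1 (k=40): L=32 R=185
Round 2 (k=3): L=185 R=18
Round 3 (k=47): L=18 R=236

Answer: 32,185 185,18 18,236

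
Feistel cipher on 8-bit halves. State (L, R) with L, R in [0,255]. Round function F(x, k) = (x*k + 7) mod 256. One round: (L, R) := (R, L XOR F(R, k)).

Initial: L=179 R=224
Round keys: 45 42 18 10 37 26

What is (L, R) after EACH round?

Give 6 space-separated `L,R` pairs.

Round 1 (k=45): L=224 R=212
Round 2 (k=42): L=212 R=47
Round 3 (k=18): L=47 R=129
Round 4 (k=10): L=129 R=62
Round 5 (k=37): L=62 R=124
Round 6 (k=26): L=124 R=161

Answer: 224,212 212,47 47,129 129,62 62,124 124,161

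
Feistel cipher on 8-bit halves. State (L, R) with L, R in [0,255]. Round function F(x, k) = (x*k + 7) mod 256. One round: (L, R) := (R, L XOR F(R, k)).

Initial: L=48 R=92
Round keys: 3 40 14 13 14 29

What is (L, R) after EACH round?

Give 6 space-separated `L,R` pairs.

Answer: 92,43 43,227 227,90 90,122 122,233 233,22

Derivation:
Round 1 (k=3): L=92 R=43
Round 2 (k=40): L=43 R=227
Round 3 (k=14): L=227 R=90
Round 4 (k=13): L=90 R=122
Round 5 (k=14): L=122 R=233
Round 6 (k=29): L=233 R=22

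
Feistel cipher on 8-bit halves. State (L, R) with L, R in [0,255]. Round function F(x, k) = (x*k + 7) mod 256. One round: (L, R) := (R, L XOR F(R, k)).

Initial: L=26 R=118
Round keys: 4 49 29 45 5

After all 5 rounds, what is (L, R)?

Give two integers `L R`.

Round 1 (k=4): L=118 R=197
Round 2 (k=49): L=197 R=202
Round 3 (k=29): L=202 R=44
Round 4 (k=45): L=44 R=9
Round 5 (k=5): L=9 R=24

Answer: 9 24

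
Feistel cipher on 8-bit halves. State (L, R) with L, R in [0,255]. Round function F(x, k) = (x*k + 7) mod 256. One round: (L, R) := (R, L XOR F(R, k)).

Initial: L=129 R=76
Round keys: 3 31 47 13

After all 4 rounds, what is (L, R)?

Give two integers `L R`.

Answer: 204 242

Derivation:
Round 1 (k=3): L=76 R=106
Round 2 (k=31): L=106 R=145
Round 3 (k=47): L=145 R=204
Round 4 (k=13): L=204 R=242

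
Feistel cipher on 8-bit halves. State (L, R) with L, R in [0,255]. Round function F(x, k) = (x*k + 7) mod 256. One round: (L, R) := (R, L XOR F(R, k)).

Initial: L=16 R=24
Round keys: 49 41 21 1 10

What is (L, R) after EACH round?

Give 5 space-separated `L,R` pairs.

Answer: 24,143 143,246 246,186 186,55 55,151

Derivation:
Round 1 (k=49): L=24 R=143
Round 2 (k=41): L=143 R=246
Round 3 (k=21): L=246 R=186
Round 4 (k=1): L=186 R=55
Round 5 (k=10): L=55 R=151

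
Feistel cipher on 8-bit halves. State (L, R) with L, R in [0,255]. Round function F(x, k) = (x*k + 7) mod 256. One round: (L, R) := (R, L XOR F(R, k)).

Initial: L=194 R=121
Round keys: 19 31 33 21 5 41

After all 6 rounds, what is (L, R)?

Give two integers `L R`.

Round 1 (k=19): L=121 R=192
Round 2 (k=31): L=192 R=62
Round 3 (k=33): L=62 R=197
Round 4 (k=21): L=197 R=14
Round 5 (k=5): L=14 R=136
Round 6 (k=41): L=136 R=193

Answer: 136 193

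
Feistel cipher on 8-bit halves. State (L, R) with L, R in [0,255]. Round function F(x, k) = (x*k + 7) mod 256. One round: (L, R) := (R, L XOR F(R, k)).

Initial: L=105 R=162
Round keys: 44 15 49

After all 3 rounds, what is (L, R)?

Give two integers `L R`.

Round 1 (k=44): L=162 R=182
Round 2 (k=15): L=182 R=19
Round 3 (k=49): L=19 R=28

Answer: 19 28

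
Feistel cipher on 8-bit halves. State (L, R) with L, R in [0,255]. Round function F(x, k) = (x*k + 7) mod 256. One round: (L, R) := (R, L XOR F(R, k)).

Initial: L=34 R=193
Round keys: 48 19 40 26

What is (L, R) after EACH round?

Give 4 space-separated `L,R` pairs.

Round 1 (k=48): L=193 R=21
Round 2 (k=19): L=21 R=87
Round 3 (k=40): L=87 R=138
Round 4 (k=26): L=138 R=92

Answer: 193,21 21,87 87,138 138,92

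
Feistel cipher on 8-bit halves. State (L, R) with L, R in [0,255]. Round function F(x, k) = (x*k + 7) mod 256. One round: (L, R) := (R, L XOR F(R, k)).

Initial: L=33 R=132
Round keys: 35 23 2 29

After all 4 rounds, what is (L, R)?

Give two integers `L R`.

Answer: 59 183

Derivation:
Round 1 (k=35): L=132 R=50
Round 2 (k=23): L=50 R=1
Round 3 (k=2): L=1 R=59
Round 4 (k=29): L=59 R=183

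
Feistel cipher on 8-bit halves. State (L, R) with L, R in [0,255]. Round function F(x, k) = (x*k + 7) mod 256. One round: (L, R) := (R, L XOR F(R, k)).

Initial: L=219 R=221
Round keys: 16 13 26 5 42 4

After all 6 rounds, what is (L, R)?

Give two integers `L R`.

Round 1 (k=16): L=221 R=12
Round 2 (k=13): L=12 R=126
Round 3 (k=26): L=126 R=223
Round 4 (k=5): L=223 R=28
Round 5 (k=42): L=28 R=64
Round 6 (k=4): L=64 R=27

Answer: 64 27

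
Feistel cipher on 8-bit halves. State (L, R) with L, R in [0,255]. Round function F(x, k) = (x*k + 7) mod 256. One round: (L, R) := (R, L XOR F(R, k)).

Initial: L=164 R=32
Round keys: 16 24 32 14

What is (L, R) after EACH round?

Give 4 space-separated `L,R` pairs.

Answer: 32,163 163,111 111,68 68,208

Derivation:
Round 1 (k=16): L=32 R=163
Round 2 (k=24): L=163 R=111
Round 3 (k=32): L=111 R=68
Round 4 (k=14): L=68 R=208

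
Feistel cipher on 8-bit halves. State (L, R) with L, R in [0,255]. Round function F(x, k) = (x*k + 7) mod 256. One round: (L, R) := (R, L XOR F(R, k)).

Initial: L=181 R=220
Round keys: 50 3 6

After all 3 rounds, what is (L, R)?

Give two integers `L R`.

Answer: 57 23

Derivation:
Round 1 (k=50): L=220 R=74
Round 2 (k=3): L=74 R=57
Round 3 (k=6): L=57 R=23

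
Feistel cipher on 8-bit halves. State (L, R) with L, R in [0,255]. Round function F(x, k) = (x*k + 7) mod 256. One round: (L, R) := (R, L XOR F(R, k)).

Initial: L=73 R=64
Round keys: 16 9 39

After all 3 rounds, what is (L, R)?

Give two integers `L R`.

Round 1 (k=16): L=64 R=78
Round 2 (k=9): L=78 R=133
Round 3 (k=39): L=133 R=4

Answer: 133 4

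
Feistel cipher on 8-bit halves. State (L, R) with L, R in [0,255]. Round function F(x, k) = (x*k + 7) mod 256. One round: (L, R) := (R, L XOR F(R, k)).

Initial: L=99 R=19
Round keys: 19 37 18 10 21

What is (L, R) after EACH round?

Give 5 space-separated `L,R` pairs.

Round 1 (k=19): L=19 R=19
Round 2 (k=37): L=19 R=213
Round 3 (k=18): L=213 R=18
Round 4 (k=10): L=18 R=110
Round 5 (k=21): L=110 R=31

Answer: 19,19 19,213 213,18 18,110 110,31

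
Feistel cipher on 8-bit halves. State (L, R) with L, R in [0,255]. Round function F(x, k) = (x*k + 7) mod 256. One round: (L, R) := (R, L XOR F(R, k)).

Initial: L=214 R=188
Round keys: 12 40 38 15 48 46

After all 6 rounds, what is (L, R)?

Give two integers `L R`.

Answer: 159 165

Derivation:
Round 1 (k=12): L=188 R=1
Round 2 (k=40): L=1 R=147
Round 3 (k=38): L=147 R=216
Round 4 (k=15): L=216 R=60
Round 5 (k=48): L=60 R=159
Round 6 (k=46): L=159 R=165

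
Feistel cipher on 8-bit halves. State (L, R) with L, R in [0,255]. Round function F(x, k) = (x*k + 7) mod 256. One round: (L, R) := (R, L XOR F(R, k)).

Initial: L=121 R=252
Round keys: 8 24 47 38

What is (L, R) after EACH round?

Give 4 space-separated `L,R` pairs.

Answer: 252,158 158,43 43,114 114,216

Derivation:
Round 1 (k=8): L=252 R=158
Round 2 (k=24): L=158 R=43
Round 3 (k=47): L=43 R=114
Round 4 (k=38): L=114 R=216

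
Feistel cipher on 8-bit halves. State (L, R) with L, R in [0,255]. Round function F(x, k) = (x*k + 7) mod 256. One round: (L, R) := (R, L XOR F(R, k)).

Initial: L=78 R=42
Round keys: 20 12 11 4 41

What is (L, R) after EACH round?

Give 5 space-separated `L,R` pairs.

Round 1 (k=20): L=42 R=1
Round 2 (k=12): L=1 R=57
Round 3 (k=11): L=57 R=123
Round 4 (k=4): L=123 R=202
Round 5 (k=41): L=202 R=26

Answer: 42,1 1,57 57,123 123,202 202,26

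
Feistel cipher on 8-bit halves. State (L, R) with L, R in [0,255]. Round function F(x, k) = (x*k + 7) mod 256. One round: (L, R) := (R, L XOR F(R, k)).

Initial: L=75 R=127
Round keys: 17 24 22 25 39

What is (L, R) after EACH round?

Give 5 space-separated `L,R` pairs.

Round 1 (k=17): L=127 R=61
Round 2 (k=24): L=61 R=192
Round 3 (k=22): L=192 R=186
Round 4 (k=25): L=186 R=241
Round 5 (k=39): L=241 R=4

Answer: 127,61 61,192 192,186 186,241 241,4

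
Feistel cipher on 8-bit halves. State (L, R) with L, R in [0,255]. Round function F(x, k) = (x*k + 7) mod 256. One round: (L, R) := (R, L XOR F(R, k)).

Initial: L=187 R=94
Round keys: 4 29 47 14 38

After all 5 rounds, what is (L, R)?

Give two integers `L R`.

Answer: 222 173

Derivation:
Round 1 (k=4): L=94 R=196
Round 2 (k=29): L=196 R=101
Round 3 (k=47): L=101 R=86
Round 4 (k=14): L=86 R=222
Round 5 (k=38): L=222 R=173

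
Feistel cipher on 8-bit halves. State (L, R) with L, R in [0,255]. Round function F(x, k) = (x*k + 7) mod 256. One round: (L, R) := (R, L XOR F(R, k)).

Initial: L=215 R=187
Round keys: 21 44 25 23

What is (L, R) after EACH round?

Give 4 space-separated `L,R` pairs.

Round 1 (k=21): L=187 R=137
Round 2 (k=44): L=137 R=40
Round 3 (k=25): L=40 R=102
Round 4 (k=23): L=102 R=25

Answer: 187,137 137,40 40,102 102,25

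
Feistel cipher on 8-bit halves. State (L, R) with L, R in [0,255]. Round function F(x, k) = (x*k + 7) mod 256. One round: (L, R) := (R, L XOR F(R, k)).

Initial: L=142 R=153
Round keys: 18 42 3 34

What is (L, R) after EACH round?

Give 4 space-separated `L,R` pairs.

Answer: 153,71 71,52 52,228 228,123

Derivation:
Round 1 (k=18): L=153 R=71
Round 2 (k=42): L=71 R=52
Round 3 (k=3): L=52 R=228
Round 4 (k=34): L=228 R=123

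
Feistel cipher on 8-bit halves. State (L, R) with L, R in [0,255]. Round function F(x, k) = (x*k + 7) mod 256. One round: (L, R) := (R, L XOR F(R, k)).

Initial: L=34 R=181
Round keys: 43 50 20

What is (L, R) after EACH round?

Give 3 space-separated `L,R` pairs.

Answer: 181,76 76,106 106,3

Derivation:
Round 1 (k=43): L=181 R=76
Round 2 (k=50): L=76 R=106
Round 3 (k=20): L=106 R=3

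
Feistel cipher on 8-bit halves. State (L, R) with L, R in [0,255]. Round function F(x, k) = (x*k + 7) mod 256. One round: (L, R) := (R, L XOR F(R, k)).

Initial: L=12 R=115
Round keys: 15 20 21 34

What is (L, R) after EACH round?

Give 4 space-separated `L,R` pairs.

Answer: 115,200 200,212 212,163 163,121

Derivation:
Round 1 (k=15): L=115 R=200
Round 2 (k=20): L=200 R=212
Round 3 (k=21): L=212 R=163
Round 4 (k=34): L=163 R=121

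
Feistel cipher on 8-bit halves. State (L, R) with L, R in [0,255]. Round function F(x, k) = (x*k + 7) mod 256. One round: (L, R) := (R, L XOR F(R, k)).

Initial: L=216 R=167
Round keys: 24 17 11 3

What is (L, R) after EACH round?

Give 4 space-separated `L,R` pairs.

Round 1 (k=24): L=167 R=119
Round 2 (k=17): L=119 R=73
Round 3 (k=11): L=73 R=93
Round 4 (k=3): L=93 R=87

Answer: 167,119 119,73 73,93 93,87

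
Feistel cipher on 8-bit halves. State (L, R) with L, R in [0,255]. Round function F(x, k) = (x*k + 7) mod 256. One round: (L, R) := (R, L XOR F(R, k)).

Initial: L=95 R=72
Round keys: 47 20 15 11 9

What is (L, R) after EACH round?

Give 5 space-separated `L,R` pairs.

Round 1 (k=47): L=72 R=96
Round 2 (k=20): L=96 R=207
Round 3 (k=15): L=207 R=72
Round 4 (k=11): L=72 R=208
Round 5 (k=9): L=208 R=31

Answer: 72,96 96,207 207,72 72,208 208,31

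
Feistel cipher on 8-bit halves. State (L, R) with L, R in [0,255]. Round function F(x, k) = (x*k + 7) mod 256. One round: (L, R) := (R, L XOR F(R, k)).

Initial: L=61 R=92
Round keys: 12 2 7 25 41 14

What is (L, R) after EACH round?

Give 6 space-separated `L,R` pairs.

Round 1 (k=12): L=92 R=106
Round 2 (k=2): L=106 R=135
Round 3 (k=7): L=135 R=210
Round 4 (k=25): L=210 R=14
Round 5 (k=41): L=14 R=151
Round 6 (k=14): L=151 R=71

Answer: 92,106 106,135 135,210 210,14 14,151 151,71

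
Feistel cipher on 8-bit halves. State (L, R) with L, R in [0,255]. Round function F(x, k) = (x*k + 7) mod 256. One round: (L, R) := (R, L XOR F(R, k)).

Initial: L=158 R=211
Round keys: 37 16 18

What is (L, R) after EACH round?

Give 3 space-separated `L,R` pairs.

Answer: 211,24 24,84 84,247

Derivation:
Round 1 (k=37): L=211 R=24
Round 2 (k=16): L=24 R=84
Round 3 (k=18): L=84 R=247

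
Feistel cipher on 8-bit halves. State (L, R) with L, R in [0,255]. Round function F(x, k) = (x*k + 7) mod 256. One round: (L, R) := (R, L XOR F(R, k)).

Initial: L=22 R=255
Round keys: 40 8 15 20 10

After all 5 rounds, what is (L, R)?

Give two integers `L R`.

Answer: 239 195

Derivation:
Round 1 (k=40): L=255 R=201
Round 2 (k=8): L=201 R=176
Round 3 (k=15): L=176 R=158
Round 4 (k=20): L=158 R=239
Round 5 (k=10): L=239 R=195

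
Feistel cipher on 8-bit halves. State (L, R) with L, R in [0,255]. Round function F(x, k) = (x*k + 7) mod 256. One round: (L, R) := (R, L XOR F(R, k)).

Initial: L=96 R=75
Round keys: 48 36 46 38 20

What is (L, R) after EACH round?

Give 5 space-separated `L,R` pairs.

Round 1 (k=48): L=75 R=119
Round 2 (k=36): L=119 R=136
Round 3 (k=46): L=136 R=0
Round 4 (k=38): L=0 R=143
Round 5 (k=20): L=143 R=51

Answer: 75,119 119,136 136,0 0,143 143,51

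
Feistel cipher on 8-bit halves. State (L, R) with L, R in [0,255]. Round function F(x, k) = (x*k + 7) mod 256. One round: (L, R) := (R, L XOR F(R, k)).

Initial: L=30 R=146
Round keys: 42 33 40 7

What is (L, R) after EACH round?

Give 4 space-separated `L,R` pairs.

Round 1 (k=42): L=146 R=229
Round 2 (k=33): L=229 R=30
Round 3 (k=40): L=30 R=82
Round 4 (k=7): L=82 R=91

Answer: 146,229 229,30 30,82 82,91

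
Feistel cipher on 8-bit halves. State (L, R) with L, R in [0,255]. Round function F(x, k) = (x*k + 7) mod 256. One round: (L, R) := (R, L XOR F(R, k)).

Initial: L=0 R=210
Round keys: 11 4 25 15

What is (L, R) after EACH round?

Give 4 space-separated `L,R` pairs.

Round 1 (k=11): L=210 R=13
Round 2 (k=4): L=13 R=233
Round 3 (k=25): L=233 R=197
Round 4 (k=15): L=197 R=123

Answer: 210,13 13,233 233,197 197,123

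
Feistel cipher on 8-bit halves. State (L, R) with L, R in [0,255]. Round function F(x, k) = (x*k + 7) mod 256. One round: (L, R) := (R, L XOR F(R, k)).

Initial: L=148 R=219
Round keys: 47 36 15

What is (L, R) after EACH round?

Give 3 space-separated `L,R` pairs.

Round 1 (k=47): L=219 R=168
Round 2 (k=36): L=168 R=124
Round 3 (k=15): L=124 R=227

Answer: 219,168 168,124 124,227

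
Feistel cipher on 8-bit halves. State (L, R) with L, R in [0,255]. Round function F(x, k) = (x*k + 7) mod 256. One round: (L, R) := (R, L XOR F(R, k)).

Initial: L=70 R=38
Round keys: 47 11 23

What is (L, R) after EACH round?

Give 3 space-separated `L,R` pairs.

Round 1 (k=47): L=38 R=71
Round 2 (k=11): L=71 R=50
Round 3 (k=23): L=50 R=194

Answer: 38,71 71,50 50,194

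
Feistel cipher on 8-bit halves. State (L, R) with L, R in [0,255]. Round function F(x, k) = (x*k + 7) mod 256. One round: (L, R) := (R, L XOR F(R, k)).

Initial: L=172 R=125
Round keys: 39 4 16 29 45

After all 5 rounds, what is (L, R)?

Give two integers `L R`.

Round 1 (k=39): L=125 R=190
Round 2 (k=4): L=190 R=130
Round 3 (k=16): L=130 R=153
Round 4 (k=29): L=153 R=222
Round 5 (k=45): L=222 R=148

Answer: 222 148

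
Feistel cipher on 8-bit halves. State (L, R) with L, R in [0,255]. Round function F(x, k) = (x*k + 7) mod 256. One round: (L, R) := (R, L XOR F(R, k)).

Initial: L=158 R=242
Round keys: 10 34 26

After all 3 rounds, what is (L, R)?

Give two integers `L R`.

Answer: 131 176

Derivation:
Round 1 (k=10): L=242 R=229
Round 2 (k=34): L=229 R=131
Round 3 (k=26): L=131 R=176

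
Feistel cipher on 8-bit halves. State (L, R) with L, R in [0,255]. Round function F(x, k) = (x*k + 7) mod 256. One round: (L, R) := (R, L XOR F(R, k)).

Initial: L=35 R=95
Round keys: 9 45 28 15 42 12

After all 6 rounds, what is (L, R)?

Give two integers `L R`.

Answer: 69 77

Derivation:
Round 1 (k=9): L=95 R=125
Round 2 (k=45): L=125 R=95
Round 3 (k=28): L=95 R=22
Round 4 (k=15): L=22 R=14
Round 5 (k=42): L=14 R=69
Round 6 (k=12): L=69 R=77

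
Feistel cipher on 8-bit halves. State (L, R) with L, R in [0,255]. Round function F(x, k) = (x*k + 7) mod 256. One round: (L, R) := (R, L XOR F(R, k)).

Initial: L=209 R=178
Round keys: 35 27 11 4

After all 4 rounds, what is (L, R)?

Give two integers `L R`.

Answer: 182 166

Derivation:
Round 1 (k=35): L=178 R=140
Round 2 (k=27): L=140 R=121
Round 3 (k=11): L=121 R=182
Round 4 (k=4): L=182 R=166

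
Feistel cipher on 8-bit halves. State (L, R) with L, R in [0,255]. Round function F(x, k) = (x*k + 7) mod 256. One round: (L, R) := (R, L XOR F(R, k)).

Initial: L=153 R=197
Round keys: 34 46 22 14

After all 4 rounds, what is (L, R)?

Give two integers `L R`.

Answer: 123 51

Derivation:
Round 1 (k=34): L=197 R=168
Round 2 (k=46): L=168 R=242
Round 3 (k=22): L=242 R=123
Round 4 (k=14): L=123 R=51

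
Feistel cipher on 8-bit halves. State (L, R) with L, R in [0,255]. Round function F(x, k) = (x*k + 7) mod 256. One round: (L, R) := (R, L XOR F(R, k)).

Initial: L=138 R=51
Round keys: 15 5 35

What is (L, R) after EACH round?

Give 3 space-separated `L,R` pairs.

Round 1 (k=15): L=51 R=142
Round 2 (k=5): L=142 R=254
Round 3 (k=35): L=254 R=79

Answer: 51,142 142,254 254,79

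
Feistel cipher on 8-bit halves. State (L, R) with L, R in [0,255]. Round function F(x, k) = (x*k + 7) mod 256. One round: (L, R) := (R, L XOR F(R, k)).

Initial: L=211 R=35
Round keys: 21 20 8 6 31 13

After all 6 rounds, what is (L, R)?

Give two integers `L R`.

Round 1 (k=21): L=35 R=53
Round 2 (k=20): L=53 R=8
Round 3 (k=8): L=8 R=114
Round 4 (k=6): L=114 R=187
Round 5 (k=31): L=187 R=222
Round 6 (k=13): L=222 R=246

Answer: 222 246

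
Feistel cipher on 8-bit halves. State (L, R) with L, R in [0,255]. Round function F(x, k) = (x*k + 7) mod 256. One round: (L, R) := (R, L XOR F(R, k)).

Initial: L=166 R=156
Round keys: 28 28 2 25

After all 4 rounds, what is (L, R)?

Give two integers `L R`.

Round 1 (k=28): L=156 R=177
Round 2 (k=28): L=177 R=255
Round 3 (k=2): L=255 R=180
Round 4 (k=25): L=180 R=100

Answer: 180 100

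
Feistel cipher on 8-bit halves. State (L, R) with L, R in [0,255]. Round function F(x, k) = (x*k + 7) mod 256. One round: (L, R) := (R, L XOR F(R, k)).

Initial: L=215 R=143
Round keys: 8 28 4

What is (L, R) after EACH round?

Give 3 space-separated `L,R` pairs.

Answer: 143,168 168,232 232,15

Derivation:
Round 1 (k=8): L=143 R=168
Round 2 (k=28): L=168 R=232
Round 3 (k=4): L=232 R=15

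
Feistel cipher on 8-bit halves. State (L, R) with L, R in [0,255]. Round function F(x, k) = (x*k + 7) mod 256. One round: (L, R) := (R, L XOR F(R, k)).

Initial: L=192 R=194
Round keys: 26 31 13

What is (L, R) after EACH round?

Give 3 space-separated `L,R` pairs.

Round 1 (k=26): L=194 R=123
Round 2 (k=31): L=123 R=46
Round 3 (k=13): L=46 R=38

Answer: 194,123 123,46 46,38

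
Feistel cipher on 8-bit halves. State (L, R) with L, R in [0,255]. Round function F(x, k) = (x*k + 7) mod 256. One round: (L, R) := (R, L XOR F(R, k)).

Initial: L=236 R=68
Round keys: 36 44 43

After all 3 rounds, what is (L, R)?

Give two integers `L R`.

Round 1 (k=36): L=68 R=123
Round 2 (k=44): L=123 R=111
Round 3 (k=43): L=111 R=215

Answer: 111 215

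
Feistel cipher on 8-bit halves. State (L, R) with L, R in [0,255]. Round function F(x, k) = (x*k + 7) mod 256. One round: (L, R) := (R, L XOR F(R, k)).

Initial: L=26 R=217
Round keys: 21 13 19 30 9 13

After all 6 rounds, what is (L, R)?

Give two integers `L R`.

Answer: 165 97

Derivation:
Round 1 (k=21): L=217 R=206
Round 2 (k=13): L=206 R=164
Round 3 (k=19): L=164 R=253
Round 4 (k=30): L=253 R=9
Round 5 (k=9): L=9 R=165
Round 6 (k=13): L=165 R=97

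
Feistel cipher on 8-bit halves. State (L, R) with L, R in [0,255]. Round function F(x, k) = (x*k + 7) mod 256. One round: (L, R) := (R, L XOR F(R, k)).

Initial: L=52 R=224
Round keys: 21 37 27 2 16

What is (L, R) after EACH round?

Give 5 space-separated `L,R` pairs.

Answer: 224,83 83,230 230,26 26,221 221,205

Derivation:
Round 1 (k=21): L=224 R=83
Round 2 (k=37): L=83 R=230
Round 3 (k=27): L=230 R=26
Round 4 (k=2): L=26 R=221
Round 5 (k=16): L=221 R=205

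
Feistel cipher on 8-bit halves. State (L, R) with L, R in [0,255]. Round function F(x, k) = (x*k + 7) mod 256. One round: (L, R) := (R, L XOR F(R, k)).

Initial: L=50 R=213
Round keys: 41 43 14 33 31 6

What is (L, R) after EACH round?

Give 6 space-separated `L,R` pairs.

Round 1 (k=41): L=213 R=22
Round 2 (k=43): L=22 R=108
Round 3 (k=14): L=108 R=249
Round 4 (k=33): L=249 R=76
Round 5 (k=31): L=76 R=194
Round 6 (k=6): L=194 R=223

Answer: 213,22 22,108 108,249 249,76 76,194 194,223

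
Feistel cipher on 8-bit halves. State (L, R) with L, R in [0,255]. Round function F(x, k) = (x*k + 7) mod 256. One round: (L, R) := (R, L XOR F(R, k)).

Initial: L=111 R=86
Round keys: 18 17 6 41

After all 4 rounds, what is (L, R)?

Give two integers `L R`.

Round 1 (k=18): L=86 R=124
Round 2 (k=17): L=124 R=21
Round 3 (k=6): L=21 R=249
Round 4 (k=41): L=249 R=253

Answer: 249 253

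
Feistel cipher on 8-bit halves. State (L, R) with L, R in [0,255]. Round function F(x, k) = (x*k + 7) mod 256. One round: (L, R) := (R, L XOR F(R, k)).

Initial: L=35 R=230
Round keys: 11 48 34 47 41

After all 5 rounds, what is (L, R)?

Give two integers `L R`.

Round 1 (k=11): L=230 R=202
Round 2 (k=48): L=202 R=1
Round 3 (k=34): L=1 R=227
Round 4 (k=47): L=227 R=181
Round 5 (k=41): L=181 R=231

Answer: 181 231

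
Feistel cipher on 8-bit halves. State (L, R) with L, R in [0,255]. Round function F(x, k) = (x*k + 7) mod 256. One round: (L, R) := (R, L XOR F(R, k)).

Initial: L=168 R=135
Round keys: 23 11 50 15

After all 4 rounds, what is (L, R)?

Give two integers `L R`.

Answer: 135 240

Derivation:
Round 1 (k=23): L=135 R=128
Round 2 (k=11): L=128 R=0
Round 3 (k=50): L=0 R=135
Round 4 (k=15): L=135 R=240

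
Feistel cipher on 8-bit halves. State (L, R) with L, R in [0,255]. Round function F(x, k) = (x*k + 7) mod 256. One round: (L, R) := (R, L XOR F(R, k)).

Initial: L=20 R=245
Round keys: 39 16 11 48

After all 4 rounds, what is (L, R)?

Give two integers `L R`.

Answer: 131 133

Derivation:
Round 1 (k=39): L=245 R=78
Round 2 (k=16): L=78 R=18
Round 3 (k=11): L=18 R=131
Round 4 (k=48): L=131 R=133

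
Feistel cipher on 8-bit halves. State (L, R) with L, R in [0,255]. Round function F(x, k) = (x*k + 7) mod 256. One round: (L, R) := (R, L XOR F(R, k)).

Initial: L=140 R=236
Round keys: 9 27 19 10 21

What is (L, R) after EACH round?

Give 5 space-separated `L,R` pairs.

Round 1 (k=9): L=236 R=223
Round 2 (k=27): L=223 R=96
Round 3 (k=19): L=96 R=248
Round 4 (k=10): L=248 R=215
Round 5 (k=21): L=215 R=82

Answer: 236,223 223,96 96,248 248,215 215,82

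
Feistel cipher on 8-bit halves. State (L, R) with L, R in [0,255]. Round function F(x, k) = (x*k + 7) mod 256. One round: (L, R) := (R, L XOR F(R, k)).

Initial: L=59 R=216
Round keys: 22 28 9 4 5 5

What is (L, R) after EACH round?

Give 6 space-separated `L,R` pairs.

Answer: 216,172 172,15 15,34 34,128 128,165 165,192

Derivation:
Round 1 (k=22): L=216 R=172
Round 2 (k=28): L=172 R=15
Round 3 (k=9): L=15 R=34
Round 4 (k=4): L=34 R=128
Round 5 (k=5): L=128 R=165
Round 6 (k=5): L=165 R=192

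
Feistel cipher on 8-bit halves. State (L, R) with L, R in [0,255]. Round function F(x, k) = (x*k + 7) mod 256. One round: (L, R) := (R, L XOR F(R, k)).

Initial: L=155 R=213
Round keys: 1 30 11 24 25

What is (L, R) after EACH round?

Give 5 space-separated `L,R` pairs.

Round 1 (k=1): L=213 R=71
Round 2 (k=30): L=71 R=140
Round 3 (k=11): L=140 R=76
Round 4 (k=24): L=76 R=171
Round 5 (k=25): L=171 R=246

Answer: 213,71 71,140 140,76 76,171 171,246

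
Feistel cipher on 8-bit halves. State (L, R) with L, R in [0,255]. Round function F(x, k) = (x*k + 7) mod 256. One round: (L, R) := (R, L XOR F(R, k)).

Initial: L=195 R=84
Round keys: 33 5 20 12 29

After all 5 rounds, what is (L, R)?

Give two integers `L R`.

Answer: 224 28

Derivation:
Round 1 (k=33): L=84 R=24
Round 2 (k=5): L=24 R=43
Round 3 (k=20): L=43 R=123
Round 4 (k=12): L=123 R=224
Round 5 (k=29): L=224 R=28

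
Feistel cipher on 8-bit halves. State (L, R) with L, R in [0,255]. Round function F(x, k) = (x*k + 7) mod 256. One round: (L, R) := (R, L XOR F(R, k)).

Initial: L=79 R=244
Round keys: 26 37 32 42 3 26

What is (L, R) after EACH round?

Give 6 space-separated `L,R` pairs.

Round 1 (k=26): L=244 R=128
Round 2 (k=37): L=128 R=115
Round 3 (k=32): L=115 R=231
Round 4 (k=42): L=231 R=158
Round 5 (k=3): L=158 R=6
Round 6 (k=26): L=6 R=61

Answer: 244,128 128,115 115,231 231,158 158,6 6,61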